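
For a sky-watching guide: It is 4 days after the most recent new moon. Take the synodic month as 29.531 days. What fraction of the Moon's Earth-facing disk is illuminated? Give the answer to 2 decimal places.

The Moon has covered 4/29.531 of its cycle, so θ ≈ 360° × 4/29.531 = 48.8°.
With cos θ = 0.659, the lit fraction is (1 − 0.659)/2 ≈ 0.170.

0.17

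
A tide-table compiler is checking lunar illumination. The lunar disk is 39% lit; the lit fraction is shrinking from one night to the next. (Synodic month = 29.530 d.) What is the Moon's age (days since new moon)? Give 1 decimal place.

From f = (1 − cos θ)/2: cos θ = 1 − 2×0.39 = 0.220; arccos → 77.3°.
A waning Moon lies in 180°–360°, so θ = 360° − 77.3° = 282.7°.
That fraction of the synodic month is 282.7/360 × 29.530 d ≈ 23.19 d.

23.2 days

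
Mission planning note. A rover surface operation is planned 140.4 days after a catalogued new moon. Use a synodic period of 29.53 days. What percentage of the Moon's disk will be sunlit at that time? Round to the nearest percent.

Reduce mod P: 140.4 − 4×29.53 = 22.28 d into the current lunation.
The Moon has covered 22.28/29.53 of its cycle, so θ ≈ 360° × 22.28/29.53 = 271.6°.
With cos θ = 0.028, the lit fraction is (1 − 0.028)/2 ≈ 0.486, so 49%.

49%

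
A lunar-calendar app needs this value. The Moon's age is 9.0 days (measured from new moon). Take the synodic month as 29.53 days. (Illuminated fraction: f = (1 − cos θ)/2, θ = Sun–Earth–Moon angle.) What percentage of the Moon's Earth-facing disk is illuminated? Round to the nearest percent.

Elongation θ = 360° × 9.0/29.53 ≈ 109.7°.
cos 109.7° = (-0.337), so f = (1 − (-0.337))/2 = 0.669, so 67%.

67%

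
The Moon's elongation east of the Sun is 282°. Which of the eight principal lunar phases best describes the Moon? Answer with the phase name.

last quarter

The last quarter sector spans roughly 248°–292°; 282° falls inside it.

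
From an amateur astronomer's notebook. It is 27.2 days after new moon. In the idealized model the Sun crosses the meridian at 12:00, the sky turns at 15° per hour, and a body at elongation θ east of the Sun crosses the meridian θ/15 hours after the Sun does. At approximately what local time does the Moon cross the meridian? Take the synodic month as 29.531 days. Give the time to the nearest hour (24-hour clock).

Phase angle: θ = 360°·(27.2 d)/(29.531 d) = 331.6°.
At 15° of sky rotation per hour, 331.6° corresponds to a 22.11 h lag.
12:00 + 22.11 h ≈ 10:06 → 10:00 to the nearest hour.

10:00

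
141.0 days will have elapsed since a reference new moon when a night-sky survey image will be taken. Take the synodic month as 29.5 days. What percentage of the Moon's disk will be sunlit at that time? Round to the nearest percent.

41%

141.0/29.5 = 4.780 lunations, so 4 complete cycles and 23.00 d into the next.
The Moon has covered 23.00/29.5 of its cycle, so θ ≈ 360° × 23.00/29.5 = 280.7°.
cos 280.7° = 0.185, so f = (1 − 0.185)/2 = 0.407, so 41%.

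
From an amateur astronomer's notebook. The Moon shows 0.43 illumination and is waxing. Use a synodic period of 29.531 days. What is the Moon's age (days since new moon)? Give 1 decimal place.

cos θ = 1 − 2f = 0.140, giving a principal value of 82.0°.
Before full moon the principal value applies: θ = 82.0°.
That fraction of the synodic month is 82.0/360 × 29.531 d ≈ 6.72 d.

6.7 days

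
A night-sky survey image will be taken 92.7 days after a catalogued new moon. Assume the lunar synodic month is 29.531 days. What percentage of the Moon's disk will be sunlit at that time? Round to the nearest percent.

18%

92.7 d spans 3 complete synodic months (3 × 29.531 = 88.59 d) plus 4.11 d.
The Moon has covered 4.11/29.531 of its cycle, so θ ≈ 360° × 4.11/29.531 = 50.1°.
cos 50.1° = 0.642, so f = (1 − 0.642)/2 = 0.179, so 18%.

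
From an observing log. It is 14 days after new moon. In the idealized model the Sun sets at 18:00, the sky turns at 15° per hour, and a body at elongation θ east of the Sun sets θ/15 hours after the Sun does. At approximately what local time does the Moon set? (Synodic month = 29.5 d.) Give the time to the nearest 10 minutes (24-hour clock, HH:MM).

05:20

Elongation θ = 360° × 14/29.5 ≈ 170.8°.
Delay after the Sun = 170.8° / (15°/h) ≈ 11.39 h.
18:00 + 11.390 h ≈ 05:23 → 05:20 to the nearest ten minutes.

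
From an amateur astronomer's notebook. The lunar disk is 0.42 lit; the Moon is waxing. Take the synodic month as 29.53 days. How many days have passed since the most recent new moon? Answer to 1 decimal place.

6.6 days

From f = (1 − cos θ)/2: cos θ = 1 − 2×0.42 = 0.160; arccos → 80.8°.
The Moon is waxing (0°–180°), so θ = 80.8° directly.
At 360°/29.53 d per day, 80.8° corresponds to 6.63 days.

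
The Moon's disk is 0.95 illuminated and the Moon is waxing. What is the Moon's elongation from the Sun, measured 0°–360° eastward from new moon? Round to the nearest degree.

Invert f = (1 − cos θ)/2 to get cos θ = 1 − 2(0.95) = -0.900, hence θ₀ = arccos -0.900 = 154.2°.
Waxing ⇒ before full, so θ = 154.2°.

154°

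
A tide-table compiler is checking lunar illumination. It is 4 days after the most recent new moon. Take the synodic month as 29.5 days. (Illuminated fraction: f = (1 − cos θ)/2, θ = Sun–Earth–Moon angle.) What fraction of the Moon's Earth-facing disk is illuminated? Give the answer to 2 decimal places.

0.17

Elongation θ = 360° × 4/29.5 ≈ 48.8°.
cos 48.8° = 0.659, so f = (1 − 0.659)/2 = 0.171.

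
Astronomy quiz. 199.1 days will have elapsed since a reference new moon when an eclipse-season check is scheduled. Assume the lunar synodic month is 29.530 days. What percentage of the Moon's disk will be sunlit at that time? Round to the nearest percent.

Reduce mod P: 199.1 − 6×29.530 = 21.92 d into the current lunation.
Phase angle: θ = 360°·(21.92 d)/(29.530 d) = 267.2°.
With cos θ = (-0.048), the lit fraction is (1 − (-0.048))/2 ≈ 0.524, so 52%.

52%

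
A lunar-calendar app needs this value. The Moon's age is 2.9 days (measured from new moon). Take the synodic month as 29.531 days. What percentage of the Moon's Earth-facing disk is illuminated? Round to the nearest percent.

Elongation θ = 360° × 2.9/29.531 ≈ 35.4°.
With cos θ = 0.816, the lit fraction is (1 − 0.816)/2 ≈ 0.092, so 9%.

9%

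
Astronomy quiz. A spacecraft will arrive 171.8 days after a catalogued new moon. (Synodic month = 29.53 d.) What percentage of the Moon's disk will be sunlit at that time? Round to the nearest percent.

171.8 d spans 5 complete synodic months (5 × 29.53 = 147.65 d) plus 24.15 d.
Phase angle: θ = 360°·(24.15 d)/(29.53 d) = 294.4°.
With cos θ = 0.413, the lit fraction is (1 − 0.413)/2 ≈ 0.293, so 29%.

29%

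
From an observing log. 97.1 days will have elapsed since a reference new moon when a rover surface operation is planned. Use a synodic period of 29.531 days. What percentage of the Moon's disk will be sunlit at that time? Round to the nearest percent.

97.1 d spans 3 complete synodic months (3 × 29.531 = 88.59 d) plus 8.51 d.
Elongation θ = 360° × 8.51/29.531 ≈ 103.7°.
With cos θ = (-0.237), the lit fraction is (1 − (-0.237))/2 ≈ 0.618, so 62%.

62%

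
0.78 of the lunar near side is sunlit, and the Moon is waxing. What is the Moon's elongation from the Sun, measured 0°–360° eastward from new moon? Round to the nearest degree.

cos θ = 1 − 2f = -0.560, giving a principal value of 124.1°.
Before full moon the principal value applies: θ = 124.1°.

124°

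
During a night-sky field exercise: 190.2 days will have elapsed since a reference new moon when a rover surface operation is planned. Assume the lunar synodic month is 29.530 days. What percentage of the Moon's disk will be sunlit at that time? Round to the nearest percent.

190.2/29.530 = 6.441 lunations, so 6 complete cycles and 13.02 d into the next.
Phase angle: θ = 360°·(13.02 d)/(29.530 d) = 158.7°.
cos 158.7° = (-0.932), so f = (1 − (-0.932))/2 = 0.966, so 97%.

97%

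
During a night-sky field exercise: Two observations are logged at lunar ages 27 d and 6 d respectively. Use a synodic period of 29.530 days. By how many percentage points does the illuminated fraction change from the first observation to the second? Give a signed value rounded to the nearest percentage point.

First observation: θ = 360°·27/29.530 = 329.2°, so f = 0.071.
Second observation: θ = 73.1°, f = 0.355.
Δf = 0.355 − 0.071 = +0.284, i.e. +28 pp.

+28 percentage points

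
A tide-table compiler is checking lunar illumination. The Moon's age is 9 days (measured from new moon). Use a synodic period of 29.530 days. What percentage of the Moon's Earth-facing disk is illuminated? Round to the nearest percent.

Phase angle: θ = 360°·(9 d)/(29.530 d) = 109.7°.
Illuminated fraction = (1 − cos 109.7°)/2 = (1 − (-0.337))/2 ≈ 0.669, so 67%.

67%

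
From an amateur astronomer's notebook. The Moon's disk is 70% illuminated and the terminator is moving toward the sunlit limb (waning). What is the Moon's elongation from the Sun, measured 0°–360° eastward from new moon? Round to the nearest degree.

cos θ = 1 − 2f = -0.400, giving a principal value of 113.6°.
Since the Moon is past full (waning), take the reflex angle: θ = 360° − 113.6° = 246.4°.

246°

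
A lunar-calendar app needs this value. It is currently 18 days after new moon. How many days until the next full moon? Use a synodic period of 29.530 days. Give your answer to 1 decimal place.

Full moon occurs at elongation 180°, i.e. at age 29.530 × 180/360 = 14.765 d.
Already past this cycle's full moon; the next is at 14.765 + 29.530 = 44.295 d, so 44.295 − 18 = 26.295 days.

26.3 days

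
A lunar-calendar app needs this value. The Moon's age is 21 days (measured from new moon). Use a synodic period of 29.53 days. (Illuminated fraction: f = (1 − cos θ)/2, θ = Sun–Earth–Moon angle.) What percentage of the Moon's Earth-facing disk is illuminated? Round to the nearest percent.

Elongation θ = 360° × 21/29.53 ≈ 256.0°.
With cos θ = (-0.242), the lit fraction is (1 − (-0.242))/2 ≈ 0.621, so 62%.

62%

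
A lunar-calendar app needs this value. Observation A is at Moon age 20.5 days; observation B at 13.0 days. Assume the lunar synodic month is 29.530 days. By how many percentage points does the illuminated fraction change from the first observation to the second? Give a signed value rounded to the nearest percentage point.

θ₁ = 360° × 20.5/29.530 = 249.9°, f₁ = (1 − cos θ₁)/2 = 0.672.
θ₂ = 360° × 13.0/29.530 = 158.5°, f₂ = (1 − cos θ₂)/2 = 0.965.
Change = f₂ − f₁ = +0.293 → +29 percentage points.

+29 percentage points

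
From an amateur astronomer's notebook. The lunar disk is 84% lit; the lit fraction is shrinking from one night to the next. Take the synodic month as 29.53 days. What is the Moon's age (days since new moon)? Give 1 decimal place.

18.6 days

From f = (1 − cos θ)/2: cos θ = 1 − 2×0.84 = -0.680; arccos → 132.8°.
Since the Moon is past full (waning), take the reflex angle: θ = 360° − 132.8° = 227.2°.
That fraction of the synodic month is 227.2/360 × 29.53 d ≈ 18.63 d.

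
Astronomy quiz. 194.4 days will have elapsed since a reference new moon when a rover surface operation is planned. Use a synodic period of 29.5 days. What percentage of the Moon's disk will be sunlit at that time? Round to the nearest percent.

92%

194.4 d spans 6 complete synodic months (6 × 29.5 = 177.00 d) plus 17.40 d.
Phase angle: θ = 360°·(17.40 d)/(29.5 d) = 212.3°.
Illuminated fraction = (1 − cos 212.3°)/2 = (1 − (-0.845))/2 ≈ 0.922, so 92%.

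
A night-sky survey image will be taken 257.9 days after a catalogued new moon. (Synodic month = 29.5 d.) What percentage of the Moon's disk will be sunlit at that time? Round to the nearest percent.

52%

Reduce mod P: 257.9 − 8×29.5 = 21.90 d into the current lunation.
Elongation θ = 360° × 21.90/29.5 ≈ 267.3°.
cos 267.3° = (-0.048), so f = (1 − (-0.048))/2 = 0.524, so 52%.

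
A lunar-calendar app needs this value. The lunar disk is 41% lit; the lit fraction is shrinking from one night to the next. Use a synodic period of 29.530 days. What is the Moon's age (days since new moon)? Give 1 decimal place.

23.0 days

Invert f = (1 − cos θ)/2 to get cos θ = 1 − 2(0.41) = 0.180, hence θ₀ = arccos 0.180 = 79.6°.
A waning Moon lies in 180°–360°, so θ = 360° − 79.6° = 280.4°.
That fraction of the synodic month is 280.4/360 × 29.530 d ≈ 23.00 d.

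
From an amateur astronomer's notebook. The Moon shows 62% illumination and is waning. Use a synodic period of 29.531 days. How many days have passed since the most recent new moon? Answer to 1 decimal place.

21.0 days

Invert f = (1 − cos θ)/2 to get cos θ = 1 − 2(0.62) = -0.240, hence θ₀ = arccos -0.240 = 103.9°.
Waning ⇒ past full, so θ = 360° − 103.9° = 256.1°.
That fraction of the synodic month is 256.1/360 × 29.531 d ≈ 21.01 d.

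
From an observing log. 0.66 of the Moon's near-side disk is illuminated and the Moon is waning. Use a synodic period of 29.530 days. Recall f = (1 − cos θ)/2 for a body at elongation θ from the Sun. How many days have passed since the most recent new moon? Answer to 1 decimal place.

20.6 days

cos θ = 1 − 2f = -0.320, giving a principal value of 108.7°.
Since the Moon is past full (waning), take the reflex angle: θ = 360° − 108.7° = 251.3°.
Age = 29.530 × 251.3°/360° ≈ 20.62 days.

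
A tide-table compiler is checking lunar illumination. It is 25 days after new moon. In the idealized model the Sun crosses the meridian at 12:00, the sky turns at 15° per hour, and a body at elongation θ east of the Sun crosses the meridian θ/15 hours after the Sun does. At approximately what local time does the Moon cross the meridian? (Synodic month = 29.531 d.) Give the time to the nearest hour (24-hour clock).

08:00

Elongation θ = 360° × 25/29.531 ≈ 304.8°.
At 15° of sky rotation per hour, 304.8° corresponds to a 20.32 h lag.
12:00 + 20.32 h ≈ 08:19 → 08:00 to the nearest hour.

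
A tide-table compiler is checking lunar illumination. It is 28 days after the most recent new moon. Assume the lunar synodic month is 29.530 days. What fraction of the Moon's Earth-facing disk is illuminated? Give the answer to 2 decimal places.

0.03

Elongation θ = 360° × 28/29.530 ≈ 341.3°.
With cos θ = 0.947, the lit fraction is (1 − 0.947)/2 ≈ 0.026.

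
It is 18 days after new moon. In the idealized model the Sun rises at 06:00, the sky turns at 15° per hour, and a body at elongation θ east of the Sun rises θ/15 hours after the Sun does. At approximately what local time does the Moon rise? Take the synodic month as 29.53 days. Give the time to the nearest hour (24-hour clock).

Elongation θ = 360° × 18/29.53 ≈ 219.4°.
The Moon trails the Sun by θ/15 = 219.4/15 ≈ 14.63 hours.
06:00 + 14.63 h ≈ 20:38 → 21:00 to the nearest hour.

21:00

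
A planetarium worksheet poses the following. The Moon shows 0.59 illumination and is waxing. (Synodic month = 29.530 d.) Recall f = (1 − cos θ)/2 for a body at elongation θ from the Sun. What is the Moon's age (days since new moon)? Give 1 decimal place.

8.2 days

From f = (1 − cos θ)/2: cos θ = 1 − 2×0.59 = -0.180; arccos → 100.4°.
The Moon is waxing (0°–180°), so θ = 100.4° directly.
Age = 29.530 × 100.4°/360° ≈ 8.23 days.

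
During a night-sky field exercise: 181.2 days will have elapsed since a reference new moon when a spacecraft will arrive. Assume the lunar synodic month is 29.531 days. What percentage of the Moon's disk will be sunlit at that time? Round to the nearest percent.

17%

Reduce mod P: 181.2 − 6×29.531 = 4.01 d into the current lunation.
The Moon has covered 4.01/29.531 of its cycle, so θ ≈ 360° × 4.01/29.531 = 48.9°.
Illuminated fraction = (1 − cos 48.9°)/2 = (1 − 0.657)/2 ≈ 0.172, so 17%.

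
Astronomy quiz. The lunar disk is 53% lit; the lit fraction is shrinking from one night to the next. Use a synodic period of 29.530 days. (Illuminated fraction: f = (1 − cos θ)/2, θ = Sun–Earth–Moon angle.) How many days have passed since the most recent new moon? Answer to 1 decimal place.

21.9 days

cos θ = 1 − 2f = -0.060, giving a principal value of 93.4°.
Waning ⇒ past full, so θ = 360° − 93.4° = 266.6°.
At 360°/29.530 d per day, 266.6° corresponds to 21.87 days.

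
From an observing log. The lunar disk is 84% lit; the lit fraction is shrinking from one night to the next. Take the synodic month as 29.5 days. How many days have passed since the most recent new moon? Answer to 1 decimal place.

From f = (1 − cos θ)/2: cos θ = 1 − 2×0.84 = -0.680; arccos → 132.8°.
Since the Moon is past full (waning), take the reflex angle: θ = 360° − 132.8° = 227.2°.
That fraction of the synodic month is 227.2/360 × 29.5 d ≈ 18.61 d.

18.6 days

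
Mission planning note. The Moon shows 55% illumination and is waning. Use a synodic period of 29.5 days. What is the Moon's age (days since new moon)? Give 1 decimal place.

21.7 days

cos θ = 1 − 2f = -0.100, giving a principal value of 95.7°.
Since the Moon is past full (waning), take the reflex angle: θ = 360° − 95.7° = 264.3°.
That fraction of the synodic month is 264.3/360 × 29.5 d ≈ 21.65 d.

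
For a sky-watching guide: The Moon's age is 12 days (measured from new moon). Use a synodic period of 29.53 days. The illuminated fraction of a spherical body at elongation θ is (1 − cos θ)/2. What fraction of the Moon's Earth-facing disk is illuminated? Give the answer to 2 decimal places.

Elongation θ = 360° × 12/29.53 ≈ 146.3°.
With cos θ = (-0.832), the lit fraction is (1 − (-0.832))/2 ≈ 0.916.

0.92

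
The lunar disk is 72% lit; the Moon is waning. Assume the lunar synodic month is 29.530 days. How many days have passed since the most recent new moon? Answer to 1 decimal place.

Invert f = (1 − cos θ)/2 to get cos θ = 1 − 2(0.72) = -0.440, hence θ₀ = arccos -0.440 = 116.1°.
Since the Moon is past full (waning), take the reflex angle: θ = 360° − 116.1° = 243.9°.
Age = 29.530 × 243.9°/360° ≈ 20.01 days.

20.0 days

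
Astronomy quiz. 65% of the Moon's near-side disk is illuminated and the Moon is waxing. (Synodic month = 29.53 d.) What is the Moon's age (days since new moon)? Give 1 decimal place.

8.8 days

Invert f = (1 − cos θ)/2 to get cos θ = 1 − 2(0.65) = -0.300, hence θ₀ = arccos -0.300 = 107.5°.
The Moon is waxing (0°–180°), so θ = 107.5° directly.
Age = 29.53 × 107.5°/360° ≈ 8.81 days.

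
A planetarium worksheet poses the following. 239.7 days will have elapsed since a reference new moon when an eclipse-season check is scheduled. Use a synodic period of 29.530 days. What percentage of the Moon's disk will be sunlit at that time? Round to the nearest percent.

13%

Reduce mod P: 239.7 − 8×29.530 = 3.46 d into the current lunation.
The Moon has covered 3.46/29.530 of its cycle, so θ ≈ 360° × 3.46/29.530 = 42.2°.
With cos θ = 0.741, the lit fraction is (1 − 0.741)/2 ≈ 0.129, so 13%.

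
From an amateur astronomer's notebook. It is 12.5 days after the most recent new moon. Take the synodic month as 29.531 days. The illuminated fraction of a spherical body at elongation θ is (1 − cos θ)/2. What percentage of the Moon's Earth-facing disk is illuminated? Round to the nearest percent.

94%

Elongation θ = 360° × 12.5/29.531 ≈ 152.4°.
cos 152.4° = (-0.886), so f = (1 − (-0.886))/2 = 0.943, so 94%.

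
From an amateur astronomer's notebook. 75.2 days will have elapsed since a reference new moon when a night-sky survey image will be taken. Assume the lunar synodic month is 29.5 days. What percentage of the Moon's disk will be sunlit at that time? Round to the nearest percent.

75.2 d spans 2 complete synodic months (2 × 29.5 = 59.00 d) plus 16.20 d.
Phase angle: θ = 360°·(16.20 d)/(29.5 d) = 197.7°.
With cos θ = (-0.953), the lit fraction is (1 − (-0.953))/2 ≈ 0.976, so 98%.

98%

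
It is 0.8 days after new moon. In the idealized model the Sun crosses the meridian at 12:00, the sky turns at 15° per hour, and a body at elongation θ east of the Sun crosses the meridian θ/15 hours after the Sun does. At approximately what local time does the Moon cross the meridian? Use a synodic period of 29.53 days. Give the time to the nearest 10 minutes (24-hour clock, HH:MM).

12:40

Elongation θ = 360° × 0.8/29.53 ≈ 9.8°.
The Moon trails the Sun by θ/15 = 9.8/15 ≈ 0.65 hours.
12:00 + 0.650 h ≈ 12:39 → 12:40 to the nearest ten minutes.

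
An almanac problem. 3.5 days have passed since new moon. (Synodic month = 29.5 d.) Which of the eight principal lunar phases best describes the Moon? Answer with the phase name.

waxing crescent

At 3.5/29.5 of the cycle, θ ≈ 43° — the waxing crescent range.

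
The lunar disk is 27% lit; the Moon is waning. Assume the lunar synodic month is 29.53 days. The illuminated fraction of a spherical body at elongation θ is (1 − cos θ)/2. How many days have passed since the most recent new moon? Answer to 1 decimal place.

Invert f = (1 − cos θ)/2 to get cos θ = 1 − 2(0.27) = 0.460, hence θ₀ = arccos 0.460 = 62.6°.
Since the Moon is past full (waning), take the reflex angle: θ = 360° − 62.6° = 297.4°.
At 360°/29.53 d per day, 297.4° corresponds to 24.39 days.

24.4 days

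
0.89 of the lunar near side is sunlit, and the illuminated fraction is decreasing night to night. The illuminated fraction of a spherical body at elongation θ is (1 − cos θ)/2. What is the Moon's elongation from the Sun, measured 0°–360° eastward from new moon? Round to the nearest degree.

Invert f = (1 − cos θ)/2 to get cos θ = 1 − 2(0.89) = -0.780, hence θ₀ = arccos -0.780 = 141.3°.
A waning Moon lies in 180°–360°, so θ = 360° − 141.3° = 218.7°.

219°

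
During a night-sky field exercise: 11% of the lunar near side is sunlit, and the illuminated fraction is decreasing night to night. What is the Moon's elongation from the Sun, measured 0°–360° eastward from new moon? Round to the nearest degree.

321°

From f = (1 − cos θ)/2: cos θ = 1 − 2×0.11 = 0.780; arccos → 38.7°.
Since the Moon is past full (waning), take the reflex angle: θ = 360° − 38.7° = 321.3°.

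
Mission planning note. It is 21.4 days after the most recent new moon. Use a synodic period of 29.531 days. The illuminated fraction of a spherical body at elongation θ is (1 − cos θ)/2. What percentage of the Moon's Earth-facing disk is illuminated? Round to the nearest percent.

Phase angle: θ = 360°·(21.4 d)/(29.531 d) = 260.9°.
cos 260.9° = (-0.159), so f = (1 − (-0.159))/2 = 0.579, so 58%.

58%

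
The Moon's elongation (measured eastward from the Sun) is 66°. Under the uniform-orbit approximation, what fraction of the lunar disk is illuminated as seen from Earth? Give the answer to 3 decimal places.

Half-versine of 66°: (1 − 0.407)/2 = 0.297.

0.297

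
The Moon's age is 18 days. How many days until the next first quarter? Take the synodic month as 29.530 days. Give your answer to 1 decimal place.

First quarter occurs at elongation 90°, i.e. at age 29.530 × 90/360 = 7.383 d.
Already past this cycle's first quarter; the next is at 7.383 + 29.530 = 36.913 d, so 36.913 − 18 = 18.913 days.

18.9 days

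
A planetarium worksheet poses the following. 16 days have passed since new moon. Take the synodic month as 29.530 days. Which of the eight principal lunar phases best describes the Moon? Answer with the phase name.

full moon

At 16/29.530 of the cycle, θ ≈ 195° — the full moon range.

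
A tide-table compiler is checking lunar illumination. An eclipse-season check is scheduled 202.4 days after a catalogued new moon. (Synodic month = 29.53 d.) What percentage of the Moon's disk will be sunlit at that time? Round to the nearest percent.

202.4/29.53 = 6.854 lunations, so 6 complete cycles and 25.22 d into the next.
Elongation θ = 360° × 25.22/29.53 ≈ 307.5°.
Illuminated fraction = (1 − cos 307.5°)/2 = (1 − 0.608)/2 ≈ 0.196, so 20%.

20%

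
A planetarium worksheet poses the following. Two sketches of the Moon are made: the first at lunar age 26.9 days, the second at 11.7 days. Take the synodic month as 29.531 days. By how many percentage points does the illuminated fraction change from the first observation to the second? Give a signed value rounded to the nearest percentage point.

+82 percentage points

First observation: θ = 360°·26.9/29.531 = 327.9°, so f = 0.076.
Second observation: θ = 142.6°, f = 0.897.
Δf = 0.897 − 0.076 = +0.821, i.e. +82 pp.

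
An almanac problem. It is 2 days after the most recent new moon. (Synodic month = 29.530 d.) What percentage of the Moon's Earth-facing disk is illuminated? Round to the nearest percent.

4%

Phase angle: θ = 360°·(2 d)/(29.530 d) = 24.4°.
Illuminated fraction = (1 − cos 24.4°)/2 = (1 − 0.911)/2 ≈ 0.045, so 4%.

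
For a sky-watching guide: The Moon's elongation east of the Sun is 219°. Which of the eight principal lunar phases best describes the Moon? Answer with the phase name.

219° lies in the waning gibbous sector of the 8-phase cycle.

waning gibbous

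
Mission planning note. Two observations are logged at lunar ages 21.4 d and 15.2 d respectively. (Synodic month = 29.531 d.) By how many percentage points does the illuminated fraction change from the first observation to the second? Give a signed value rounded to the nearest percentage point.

First observation: θ = 360°·21.4/29.531 = 260.9°, so f = 0.579.
Second observation: θ = 185.3°, f = 0.998.
Δf = 0.998 − 0.579 = +0.419, i.e. +42 pp.

+42 percentage points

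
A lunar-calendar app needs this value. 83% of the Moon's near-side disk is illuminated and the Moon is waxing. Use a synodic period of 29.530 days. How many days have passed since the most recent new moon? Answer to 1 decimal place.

10.8 days

Invert f = (1 − cos θ)/2 to get cos θ = 1 − 2(0.83) = -0.660, hence θ₀ = arccos -0.660 = 131.3°.
Before full moon the principal value applies: θ = 131.3°.
That fraction of the synodic month is 131.3/360 × 29.530 d ≈ 10.77 d.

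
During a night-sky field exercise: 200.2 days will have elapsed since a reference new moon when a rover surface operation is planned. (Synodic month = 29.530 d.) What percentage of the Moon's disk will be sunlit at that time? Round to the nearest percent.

Reduce mod P: 200.2 − 6×29.530 = 23.02 d into the current lunation.
The Moon has covered 23.02/29.530 of its cycle, so θ ≈ 360° × 23.02/29.530 = 280.6°.
Illuminated fraction = (1 − cos 280.6°)/2 = (1 − 0.185)/2 ≈ 0.408, so 41%.

41%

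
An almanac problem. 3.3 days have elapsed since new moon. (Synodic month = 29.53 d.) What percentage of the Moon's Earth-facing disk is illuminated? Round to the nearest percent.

The Moon has covered 3.3/29.53 of its cycle, so θ ≈ 360° × 3.3/29.53 = 40.2°.
With cos θ = 0.763, the lit fraction is (1 − 0.763)/2 ≈ 0.118, so 12%.

12%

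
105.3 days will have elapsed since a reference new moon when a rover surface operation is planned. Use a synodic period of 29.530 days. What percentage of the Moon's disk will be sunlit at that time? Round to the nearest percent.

Reduce mod P: 105.3 − 3×29.530 = 16.71 d into the current lunation.
The Moon has covered 16.71/29.530 of its cycle, so θ ≈ 360° × 16.71/29.530 = 203.7°.
With cos θ = (-0.916), the lit fraction is (1 − (-0.916))/2 ≈ 0.958, so 96%.

96%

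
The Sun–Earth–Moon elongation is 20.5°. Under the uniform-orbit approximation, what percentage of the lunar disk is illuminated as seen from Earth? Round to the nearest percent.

f = (1 − cos 20.5°)/2 = (1 − 0.937)/2 ≈ 0.032, i.e. 3%.

3%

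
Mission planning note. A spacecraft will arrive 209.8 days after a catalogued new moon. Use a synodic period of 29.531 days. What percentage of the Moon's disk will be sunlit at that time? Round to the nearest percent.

209.8 d spans 7 complete synodic months (7 × 29.531 = 206.72 d) plus 3.08 d.
Elongation θ = 360° × 3.08/29.531 ≈ 37.6°.
cos 37.6° = 0.792, so f = (1 − 0.792)/2 = 0.104, so 10%.

10%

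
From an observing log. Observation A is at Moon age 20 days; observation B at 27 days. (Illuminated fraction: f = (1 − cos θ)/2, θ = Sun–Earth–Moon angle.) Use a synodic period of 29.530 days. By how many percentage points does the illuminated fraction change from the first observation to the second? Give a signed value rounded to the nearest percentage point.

θ₁ = 360° × 20/29.530 = 243.8°, f₁ = (1 − cos θ₁)/2 = 0.721.
θ₂ = 360° × 27/29.530 = 329.2°, f₂ = (1 − cos θ₂)/2 = 0.071.
Change = f₂ − f₁ = -0.650 → -65 percentage points.

-65 percentage points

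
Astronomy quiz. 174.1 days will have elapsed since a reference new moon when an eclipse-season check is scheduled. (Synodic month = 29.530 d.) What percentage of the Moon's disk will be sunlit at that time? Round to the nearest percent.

174.1 d spans 5 complete synodic months (5 × 29.530 = 147.65 d) plus 26.45 d.
Elongation θ = 360° × 26.45/29.530 ≈ 322.5°.
With cos θ = 0.793, the lit fraction is (1 − 0.793)/2 ≈ 0.104, so 10%.

10%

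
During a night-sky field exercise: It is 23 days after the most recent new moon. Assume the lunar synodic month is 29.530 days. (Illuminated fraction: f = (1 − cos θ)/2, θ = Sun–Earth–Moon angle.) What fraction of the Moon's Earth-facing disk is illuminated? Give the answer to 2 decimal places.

Elongation θ = 360° × 23/29.530 ≈ 280.4°.
Illuminated fraction = (1 − cos 280.4°)/2 = (1 − 0.180)/2 ≈ 0.410.

0.41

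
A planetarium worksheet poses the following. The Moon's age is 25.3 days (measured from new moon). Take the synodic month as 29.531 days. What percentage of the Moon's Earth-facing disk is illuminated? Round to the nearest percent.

19%

The Moon has covered 25.3/29.531 of its cycle, so θ ≈ 360° × 25.3/29.531 = 308.4°.
Illuminated fraction = (1 − cos 308.4°)/2 = (1 − 0.621)/2 ≈ 0.189, so 19%.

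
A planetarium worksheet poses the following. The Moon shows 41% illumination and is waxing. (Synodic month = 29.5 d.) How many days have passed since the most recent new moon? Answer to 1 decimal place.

From f = (1 − cos θ)/2: cos θ = 1 − 2×0.41 = 0.180; arccos → 79.6°.
Before full moon the principal value applies: θ = 79.6°.
Age = 29.5 × 79.6°/360° ≈ 6.53 days.

6.5 days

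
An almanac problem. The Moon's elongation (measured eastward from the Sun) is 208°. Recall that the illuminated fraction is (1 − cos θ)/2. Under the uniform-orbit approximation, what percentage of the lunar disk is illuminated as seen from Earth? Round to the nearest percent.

Half-versine of 208°: (1 − (-0.883))/2 = 0.941, i.e. 94%.

94%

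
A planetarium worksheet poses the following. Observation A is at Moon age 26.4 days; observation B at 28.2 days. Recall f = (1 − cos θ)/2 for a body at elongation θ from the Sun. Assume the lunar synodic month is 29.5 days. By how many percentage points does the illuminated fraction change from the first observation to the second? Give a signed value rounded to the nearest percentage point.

θ₁ = 360° × 26.4/29.5 = 322.2°, f₁ = (1 − cos θ₁)/2 = 0.105.
θ₂ = 360° × 28.2/29.5 = 344.1°, f₂ = (1 − cos θ₂)/2 = 0.019.
Change = f₂ − f₁ = -0.086 → -9 percentage points.

-9 pp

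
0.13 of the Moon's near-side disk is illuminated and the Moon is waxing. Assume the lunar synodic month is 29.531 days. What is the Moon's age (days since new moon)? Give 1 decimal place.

cos θ = 1 − 2f = 0.740, giving a principal value of 42.3°.
Waxing ⇒ before full, so θ = 42.3°.
At 360°/29.531 d per day, 42.3° corresponds to 3.47 days.

3.5 days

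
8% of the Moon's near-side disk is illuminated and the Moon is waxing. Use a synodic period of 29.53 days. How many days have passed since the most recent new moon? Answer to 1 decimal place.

Invert f = (1 − cos θ)/2 to get cos θ = 1 − 2(0.08) = 0.840, hence θ₀ = arccos 0.840 = 32.9°.
Before full moon the principal value applies: θ = 32.9°.
At 360°/29.53 d per day, 32.9° corresponds to 2.70 days.

2.7 days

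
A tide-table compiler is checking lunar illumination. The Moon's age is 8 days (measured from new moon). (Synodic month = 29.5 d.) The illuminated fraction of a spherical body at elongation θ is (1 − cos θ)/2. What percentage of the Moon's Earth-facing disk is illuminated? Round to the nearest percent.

57%

Elongation θ = 360° × 8/29.5 ≈ 97.6°.
cos 97.6° = (-0.133), so f = (1 − (-0.133))/2 = 0.566, so 57%.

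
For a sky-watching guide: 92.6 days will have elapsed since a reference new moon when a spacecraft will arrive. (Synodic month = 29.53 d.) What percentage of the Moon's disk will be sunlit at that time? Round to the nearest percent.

92.6 d spans 3 complete synodic months (3 × 29.53 = 88.59 d) plus 4.01 d.
The Moon has covered 4.01/29.53 of its cycle, so θ ≈ 360° × 4.01/29.53 = 48.9°.
With cos θ = 0.658, the lit fraction is (1 − 0.658)/2 ≈ 0.171, so 17%.

17%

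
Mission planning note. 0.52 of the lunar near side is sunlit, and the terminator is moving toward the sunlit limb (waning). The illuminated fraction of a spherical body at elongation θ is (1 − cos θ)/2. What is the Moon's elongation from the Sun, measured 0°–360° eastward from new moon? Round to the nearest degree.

268°

Invert f = (1 − cos θ)/2 to get cos θ = 1 − 2(0.52) = -0.040, hence θ₀ = arccos -0.040 = 92.3°.
A waning Moon lies in 180°–360°, so θ = 360° − 92.3° = 267.7°.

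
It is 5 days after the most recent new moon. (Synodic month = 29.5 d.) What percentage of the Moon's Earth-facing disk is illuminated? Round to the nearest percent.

26%

Phase angle: θ = 360°·(5 d)/(29.5 d) = 61.0°.
Illuminated fraction = (1 − cos 61.0°)/2 = (1 − 0.485)/2 ≈ 0.258, so 26%.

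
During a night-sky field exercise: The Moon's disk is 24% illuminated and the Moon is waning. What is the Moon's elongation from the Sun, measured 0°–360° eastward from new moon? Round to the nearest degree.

301°

Invert f = (1 − cos θ)/2 to get cos θ = 1 − 2(0.24) = 0.520, hence θ₀ = arccos 0.520 = 58.7°.
Since the Moon is past full (waning), take the reflex angle: θ = 360° − 58.7° = 301.3°.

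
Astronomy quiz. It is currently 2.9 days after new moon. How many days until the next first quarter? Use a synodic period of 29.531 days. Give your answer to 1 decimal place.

4.5 days

First quarter is 0.25 of the way through the cycle: age 0.25 × 29.531 = 7.383 d.
That is 7.383 − 2.9 = 4.483 days ahead.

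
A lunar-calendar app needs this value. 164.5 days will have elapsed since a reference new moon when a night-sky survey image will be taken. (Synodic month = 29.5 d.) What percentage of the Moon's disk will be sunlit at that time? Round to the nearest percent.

94%

Reduce mod P: 164.5 − 5×29.5 = 17.00 d into the current lunation.
Phase angle: θ = 360°·(17.00 d)/(29.5 d) = 207.5°.
cos 207.5° = (-0.887), so f = (1 − (-0.887))/2 = 0.944, so 94%.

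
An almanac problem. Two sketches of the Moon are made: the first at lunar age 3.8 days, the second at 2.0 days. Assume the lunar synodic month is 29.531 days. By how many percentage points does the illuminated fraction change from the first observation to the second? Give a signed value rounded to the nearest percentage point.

-11 pp

First observation: θ = 360°·3.8/29.531 = 46.3°, so f = 0.155.
Second observation: θ = 24.4°, f = 0.045.
Δf = 0.045 − 0.155 = -0.110, i.e. -11 pp.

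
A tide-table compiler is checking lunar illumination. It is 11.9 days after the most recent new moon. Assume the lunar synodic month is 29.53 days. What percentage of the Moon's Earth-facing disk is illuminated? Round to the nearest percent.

91%

The Moon has covered 11.9/29.53 of its cycle, so θ ≈ 360° × 11.9/29.53 = 145.1°.
With cos θ = (-0.820), the lit fraction is (1 − (-0.820))/2 ≈ 0.910, so 91%.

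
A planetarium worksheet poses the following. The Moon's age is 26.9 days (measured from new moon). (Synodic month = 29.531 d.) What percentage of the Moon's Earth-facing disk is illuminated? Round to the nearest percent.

8%

The Moon has covered 26.9/29.531 of its cycle, so θ ≈ 360° × 26.9/29.531 = 327.9°.
With cos θ = 0.847, the lit fraction is (1 − 0.847)/2 ≈ 0.076, so 8%.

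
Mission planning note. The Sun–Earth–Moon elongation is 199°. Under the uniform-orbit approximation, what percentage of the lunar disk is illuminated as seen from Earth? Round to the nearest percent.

97%

Half-versine of 199°: (1 − (-0.946))/2 = 0.973, i.e. 97%.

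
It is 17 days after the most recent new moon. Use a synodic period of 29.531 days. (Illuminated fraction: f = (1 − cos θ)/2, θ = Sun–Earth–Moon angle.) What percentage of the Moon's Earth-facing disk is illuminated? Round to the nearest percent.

The Moon has covered 17/29.531 of its cycle, so θ ≈ 360° × 17/29.531 = 207.2°.
Illuminated fraction = (1 − cos 207.2°)/2 = (1 − (-0.889))/2 ≈ 0.945, so 94%.

94%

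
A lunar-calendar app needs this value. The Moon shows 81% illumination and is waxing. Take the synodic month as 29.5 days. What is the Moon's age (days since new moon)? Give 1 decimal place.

cos θ = 1 − 2f = -0.620, giving a principal value of 128.3°.
Before full moon the principal value applies: θ = 128.3°.
That fraction of the synodic month is 128.3/360 × 29.5 d ≈ 10.51 d.

10.5 days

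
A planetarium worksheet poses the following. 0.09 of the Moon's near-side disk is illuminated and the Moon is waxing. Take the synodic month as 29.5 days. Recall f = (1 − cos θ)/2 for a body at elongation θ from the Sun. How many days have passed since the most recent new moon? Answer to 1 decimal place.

cos θ = 1 − 2f = 0.820, giving a principal value of 34.9°.
The Moon is waxing (0°–180°), so θ = 34.9° directly.
At 360°/29.5 d per day, 34.9° corresponds to 2.86 days.

2.9 days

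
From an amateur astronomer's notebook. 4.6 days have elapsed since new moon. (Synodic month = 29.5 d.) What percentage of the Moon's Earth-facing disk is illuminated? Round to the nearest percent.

22%

The Moon has covered 4.6/29.5 of its cycle, so θ ≈ 360° × 4.6/29.5 = 56.1°.
Illuminated fraction = (1 − cos 56.1°)/2 = (1 − 0.557)/2 ≈ 0.221, so 22%.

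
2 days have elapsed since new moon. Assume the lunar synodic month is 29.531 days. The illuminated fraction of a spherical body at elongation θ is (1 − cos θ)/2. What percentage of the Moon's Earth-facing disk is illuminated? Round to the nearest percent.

The Moon has covered 2/29.531 of its cycle, so θ ≈ 360° × 2/29.531 = 24.4°.
cos 24.4° = 0.911, so f = (1 − 0.911)/2 = 0.045, so 4%.

4%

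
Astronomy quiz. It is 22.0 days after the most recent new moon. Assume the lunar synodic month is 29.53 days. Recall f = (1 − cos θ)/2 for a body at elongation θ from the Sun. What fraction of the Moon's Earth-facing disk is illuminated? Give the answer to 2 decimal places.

0.52

Phase angle: θ = 360°·(22.0 d)/(29.53 d) = 268.2°.
Illuminated fraction = (1 − cos 268.2°)/2 = (1 − (-0.031))/2 ≈ 0.516.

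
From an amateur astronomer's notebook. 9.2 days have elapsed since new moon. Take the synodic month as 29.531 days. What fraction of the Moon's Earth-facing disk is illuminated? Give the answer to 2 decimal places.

Phase angle: θ = 360°·(9.2 d)/(29.531 d) = 112.2°.
Illuminated fraction = (1 − cos 112.2°)/2 = (1 − (-0.377))/2 ≈ 0.689.

0.69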